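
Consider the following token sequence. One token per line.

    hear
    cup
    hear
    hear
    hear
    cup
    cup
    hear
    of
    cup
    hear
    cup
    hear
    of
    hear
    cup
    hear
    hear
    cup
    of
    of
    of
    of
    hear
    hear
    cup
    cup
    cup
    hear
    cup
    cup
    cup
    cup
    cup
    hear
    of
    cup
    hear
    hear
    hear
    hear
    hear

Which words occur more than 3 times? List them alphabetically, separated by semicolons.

cup; hear; of

Unigram counts meeting the condition (more than 3 times):
  cup: 16
  hear: 19
  of: 7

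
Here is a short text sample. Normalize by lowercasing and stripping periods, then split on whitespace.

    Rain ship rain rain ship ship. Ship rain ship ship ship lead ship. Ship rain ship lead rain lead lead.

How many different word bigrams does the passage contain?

20 tokens → 19 bigram windows in total.
Repeated bigrams (each contributes count−1 duplicates):
  ship ship: 5
  rain ship: 4
  ship rain: 3
  ship lead: 2
10 duplicate windows → 19 − 10 = 9 distinct.

9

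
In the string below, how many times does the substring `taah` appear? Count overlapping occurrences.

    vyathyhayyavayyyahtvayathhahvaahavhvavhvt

Sliding a length-4 window over the 41 characters (38 positions):
  (no match at any position)

0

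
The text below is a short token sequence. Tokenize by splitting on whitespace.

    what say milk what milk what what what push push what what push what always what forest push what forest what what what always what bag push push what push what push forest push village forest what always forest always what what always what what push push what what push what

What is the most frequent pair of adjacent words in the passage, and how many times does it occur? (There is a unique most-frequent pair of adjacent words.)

Bigram frequencies (highest first):
  what what: 8
  push what: 7
  what push: 6
  what always: 4
  always what: 4
  push push: 3
  … (14 more, each ≤ 2)

"what what", 8 times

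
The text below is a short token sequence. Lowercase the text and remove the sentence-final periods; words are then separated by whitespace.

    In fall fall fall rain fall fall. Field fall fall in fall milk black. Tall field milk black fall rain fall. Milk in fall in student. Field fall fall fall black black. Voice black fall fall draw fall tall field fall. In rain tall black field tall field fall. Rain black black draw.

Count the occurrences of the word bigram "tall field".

Scanning the 52 overlapping bigram windows for "tall field":
  position 15–16: tall field
  position 39–40: tall field
  position 47–48: tall field

3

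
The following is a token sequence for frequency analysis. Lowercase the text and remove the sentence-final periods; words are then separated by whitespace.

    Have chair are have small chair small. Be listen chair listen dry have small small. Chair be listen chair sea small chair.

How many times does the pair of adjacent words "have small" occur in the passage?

2

Scanning the 21 overlapping bigram windows for "have small":
  position 4–5: have small
  position 13–14: have small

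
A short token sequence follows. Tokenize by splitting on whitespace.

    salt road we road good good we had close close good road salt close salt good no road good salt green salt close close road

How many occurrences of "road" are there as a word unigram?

Scanning the 25 tokens for "road":
  position 2: road
  position 4: road
  position 12: road
  position 18: road
  position 25: road

5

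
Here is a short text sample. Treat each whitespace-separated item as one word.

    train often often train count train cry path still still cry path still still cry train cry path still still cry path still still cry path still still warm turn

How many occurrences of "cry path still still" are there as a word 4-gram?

Scanning the 27 overlapping 4-gram windows for "cry path still still":
  position 7–10: cry path still still
  position 11–14: cry path still still
  position 17–20: cry path still still
  position 21–24: cry path still still
  position 25–28: cry path still still

5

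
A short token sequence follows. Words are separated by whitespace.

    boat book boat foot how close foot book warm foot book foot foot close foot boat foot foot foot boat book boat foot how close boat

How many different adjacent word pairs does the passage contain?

14

26 tokens → 25 bigram windows in total.
Repeated bigrams (each contributes count−1 duplicates):
  boat foot: 3
  foot foot: 3
  boat book: 2
  book boat: 2
  close foot: 2
  foot boat: 2
  foot book: 2
  foot how: 2
  … (1 more repeated)
11 duplicate windows → 25 − 11 = 14 distinct.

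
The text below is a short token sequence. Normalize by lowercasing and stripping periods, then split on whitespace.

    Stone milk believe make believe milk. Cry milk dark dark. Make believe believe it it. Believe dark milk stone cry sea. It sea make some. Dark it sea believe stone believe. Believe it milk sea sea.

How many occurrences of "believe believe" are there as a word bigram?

Scanning the 35 overlapping bigram windows for "believe believe":
  position 12–13: believe believe
  position 31–32: believe believe

2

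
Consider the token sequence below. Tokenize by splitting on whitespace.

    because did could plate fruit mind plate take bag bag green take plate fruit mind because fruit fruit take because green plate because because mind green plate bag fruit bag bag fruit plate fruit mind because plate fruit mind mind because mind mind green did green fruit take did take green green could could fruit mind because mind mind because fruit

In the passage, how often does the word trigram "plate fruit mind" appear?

Scanning the 59 overlapping trigram windows for "plate fruit mind":
  position 4–6: plate fruit mind
  position 13–15: plate fruit mind
  position 33–35: plate fruit mind
  position 37–39: plate fruit mind

4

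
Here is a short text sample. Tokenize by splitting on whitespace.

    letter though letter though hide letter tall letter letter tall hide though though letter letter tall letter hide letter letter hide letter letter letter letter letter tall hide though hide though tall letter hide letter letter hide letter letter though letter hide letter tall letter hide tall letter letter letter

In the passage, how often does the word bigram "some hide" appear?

Scanning the 49 overlapping bigram windows for "some hide":
  (none found)

0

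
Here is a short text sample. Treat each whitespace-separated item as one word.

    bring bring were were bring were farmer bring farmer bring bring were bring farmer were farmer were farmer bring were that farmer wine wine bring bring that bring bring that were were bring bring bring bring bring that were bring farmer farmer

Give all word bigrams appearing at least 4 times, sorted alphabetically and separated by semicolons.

bring bring; bring were; were bring

Bigram counts meeting the condition (at least 4 times):
  bring bring: 8
  bring were: 4
  were bring: 4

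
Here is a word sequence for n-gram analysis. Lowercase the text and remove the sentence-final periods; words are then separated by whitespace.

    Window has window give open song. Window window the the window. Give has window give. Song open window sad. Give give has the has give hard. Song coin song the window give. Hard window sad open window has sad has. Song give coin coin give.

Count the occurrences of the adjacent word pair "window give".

4

Scanning the 44 overlapping bigram windows for "window give":
  position 3–4: window give
  position 11–12: window give
  position 14–15: window give
  position 31–32: window give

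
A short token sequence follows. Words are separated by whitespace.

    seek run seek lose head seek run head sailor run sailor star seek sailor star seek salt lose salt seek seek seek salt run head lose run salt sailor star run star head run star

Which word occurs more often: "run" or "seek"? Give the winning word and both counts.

"run": 7 occurrences
"seek": 8 occurrences

"seek" (8 vs 7)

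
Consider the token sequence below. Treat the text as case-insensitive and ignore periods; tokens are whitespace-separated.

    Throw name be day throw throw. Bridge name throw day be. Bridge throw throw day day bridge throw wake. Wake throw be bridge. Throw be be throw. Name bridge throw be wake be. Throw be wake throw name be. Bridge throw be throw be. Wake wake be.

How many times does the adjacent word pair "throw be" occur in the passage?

6

Scanning the 46 overlapping bigram windows for "throw be":
  position 21–22: throw be
  position 24–25: throw be
  position 30–31: throw be
  position 34–35: throw be
  position 41–42: throw be
  position 43–44: throw be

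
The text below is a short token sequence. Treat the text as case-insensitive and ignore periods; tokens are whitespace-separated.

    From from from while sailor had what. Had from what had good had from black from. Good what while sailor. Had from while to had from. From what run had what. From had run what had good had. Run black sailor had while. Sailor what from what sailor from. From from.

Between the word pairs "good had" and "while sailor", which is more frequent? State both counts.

"while sailor" (3 vs 2)

"good had": 2 occurrences
"while sailor": 3 occurrences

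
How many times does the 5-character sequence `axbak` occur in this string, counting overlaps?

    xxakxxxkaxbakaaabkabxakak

Sliding a length-5 window over the 25 characters (21 positions):
  position 9–13: axbak

1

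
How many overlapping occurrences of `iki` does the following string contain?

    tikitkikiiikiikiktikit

Sliding a length-3 window over the 22 characters (20 positions):
  position 2–4: iki
  position 7–9: iki
  position 11–13: iki
  position 14–16: iki
  position 19–21: iki

5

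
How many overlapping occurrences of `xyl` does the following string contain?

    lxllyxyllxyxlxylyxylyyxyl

4

Sliding a length-3 window over the 25 characters (23 positions):
  position 6–8: xyl
  position 14–16: xyl
  position 18–20: xyl
  position 23–25: xyl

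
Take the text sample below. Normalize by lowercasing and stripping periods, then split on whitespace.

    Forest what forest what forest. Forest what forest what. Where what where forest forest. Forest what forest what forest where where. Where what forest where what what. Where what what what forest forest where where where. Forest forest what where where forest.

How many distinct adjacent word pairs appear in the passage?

42 tokens → 41 bigram windows in total.
Repeated bigrams (each contributes count−1 duplicates):
  forest what: 7
  what forest: 7
  forest forest: 5
  where where: 5
  what where: 4
  where what: 4
  forest where: 3
  what what: 3
  … (1 more repeated)
32 duplicate windows → 41 − 32 = 9 distinct.

9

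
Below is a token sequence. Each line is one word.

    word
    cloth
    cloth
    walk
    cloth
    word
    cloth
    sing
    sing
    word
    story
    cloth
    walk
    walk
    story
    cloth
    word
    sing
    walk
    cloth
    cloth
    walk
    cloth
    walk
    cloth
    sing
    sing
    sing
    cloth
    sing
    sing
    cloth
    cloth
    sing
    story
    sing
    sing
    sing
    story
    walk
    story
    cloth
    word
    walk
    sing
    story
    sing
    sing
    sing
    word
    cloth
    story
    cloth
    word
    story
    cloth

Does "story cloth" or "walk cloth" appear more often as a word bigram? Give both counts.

"story cloth" (5 vs 4)

"story cloth": 5 occurrences
"walk cloth": 4 occurrences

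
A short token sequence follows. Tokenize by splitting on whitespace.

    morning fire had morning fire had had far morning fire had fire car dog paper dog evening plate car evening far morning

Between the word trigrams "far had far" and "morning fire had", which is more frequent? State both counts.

"morning fire had" (3 vs 0)

"far had far": 0 occurrences
"morning fire had": 3 occurrences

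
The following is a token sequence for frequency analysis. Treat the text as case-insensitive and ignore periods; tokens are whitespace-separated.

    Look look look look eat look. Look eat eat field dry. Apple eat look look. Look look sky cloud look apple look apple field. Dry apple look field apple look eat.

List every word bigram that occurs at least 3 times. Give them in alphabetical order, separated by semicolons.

Bigram counts meeting the condition (at least 3 times):
  apple look: 3
  look eat: 3
  look look: 7

apple look; look eat; look look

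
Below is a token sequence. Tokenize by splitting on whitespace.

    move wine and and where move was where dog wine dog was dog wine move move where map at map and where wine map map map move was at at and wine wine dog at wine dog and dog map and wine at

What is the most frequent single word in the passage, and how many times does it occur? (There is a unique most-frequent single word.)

"wine", 8 times

Unigram frequencies (highest first):
  wine: 8
  and: 6
  dog: 6
  map: 6
  move: 5
  at: 5
  … (2 more, each ≤ 4)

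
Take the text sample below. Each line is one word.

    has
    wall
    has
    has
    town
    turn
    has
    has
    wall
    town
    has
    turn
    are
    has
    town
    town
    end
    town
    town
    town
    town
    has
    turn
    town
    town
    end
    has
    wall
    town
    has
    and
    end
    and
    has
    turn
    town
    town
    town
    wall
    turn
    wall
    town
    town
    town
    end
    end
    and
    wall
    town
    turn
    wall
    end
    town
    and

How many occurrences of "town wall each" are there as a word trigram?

Scanning the 52 overlapping trigram windows for "town wall each":
  (none found)

0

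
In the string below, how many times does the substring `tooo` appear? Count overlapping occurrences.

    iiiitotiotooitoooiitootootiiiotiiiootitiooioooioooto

Sliding a length-4 window over the 52 characters (49 positions):
  position 14–17: tooo

1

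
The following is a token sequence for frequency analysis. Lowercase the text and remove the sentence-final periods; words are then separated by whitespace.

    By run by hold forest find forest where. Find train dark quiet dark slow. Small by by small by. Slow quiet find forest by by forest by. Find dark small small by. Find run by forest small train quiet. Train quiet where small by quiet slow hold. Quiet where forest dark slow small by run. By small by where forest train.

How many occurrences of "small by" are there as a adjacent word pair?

Scanning the 60 overlapping bigram windows for "small by":
  position 15–16: small by
  position 18–19: small by
  position 31–32: small by
  position 43–44: small by
  position 53–54: small by
  position 57–58: small by

6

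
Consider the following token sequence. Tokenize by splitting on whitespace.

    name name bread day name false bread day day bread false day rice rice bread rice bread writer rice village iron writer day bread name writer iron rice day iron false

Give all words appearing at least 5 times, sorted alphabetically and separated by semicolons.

bread; day; rice

Unigram counts meeting the condition (at least 5 times):
  bread: 6
  day: 6
  rice: 5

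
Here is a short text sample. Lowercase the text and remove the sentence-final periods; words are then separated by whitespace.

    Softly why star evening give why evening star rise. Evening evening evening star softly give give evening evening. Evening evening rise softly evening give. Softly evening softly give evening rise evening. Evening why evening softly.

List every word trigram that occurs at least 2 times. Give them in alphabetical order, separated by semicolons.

evening evening evening; rise evening evening

Trigram counts meeting the condition (at least 2 times):
  evening evening evening: 3
  rise evening evening: 2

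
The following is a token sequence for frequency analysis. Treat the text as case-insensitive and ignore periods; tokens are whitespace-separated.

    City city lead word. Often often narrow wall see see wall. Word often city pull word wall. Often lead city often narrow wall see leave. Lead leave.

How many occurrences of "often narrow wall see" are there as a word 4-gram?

Scanning the 24 overlapping 4-gram windows for "often narrow wall see":
  position 6–9: often narrow wall see
  position 21–24: often narrow wall see

2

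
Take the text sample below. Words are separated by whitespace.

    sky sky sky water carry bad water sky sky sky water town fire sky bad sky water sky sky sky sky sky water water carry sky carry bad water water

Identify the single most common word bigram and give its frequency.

"sky sky", 8 times

Bigram frequencies (highest first):
  sky sky: 8
  sky water: 4
  water carry: 2
  carry bad: 2
  bad water: 2
  water sky: 2
  … (8 more, each ≤ 2)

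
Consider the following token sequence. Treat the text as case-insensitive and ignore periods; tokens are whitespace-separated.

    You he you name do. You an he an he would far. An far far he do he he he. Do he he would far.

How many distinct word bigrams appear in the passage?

17

25 tokens → 24 bigram windows in total.
Repeated bigrams (each contributes count−1 duplicates):
  he he: 3
  an he: 2
  do he: 2
  he do: 2
  he would: 2
  would far: 2
7 duplicate windows → 24 − 7 = 17 distinct.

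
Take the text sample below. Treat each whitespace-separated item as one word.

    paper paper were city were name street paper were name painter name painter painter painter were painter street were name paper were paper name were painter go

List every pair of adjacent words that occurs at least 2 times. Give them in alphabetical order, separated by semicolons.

name painter; painter painter; paper were; were name; were painter

Bigram counts meeting the condition (at least 2 times):
  name painter: 2
  painter painter: 2
  paper were: 3
  were name: 3
  were painter: 2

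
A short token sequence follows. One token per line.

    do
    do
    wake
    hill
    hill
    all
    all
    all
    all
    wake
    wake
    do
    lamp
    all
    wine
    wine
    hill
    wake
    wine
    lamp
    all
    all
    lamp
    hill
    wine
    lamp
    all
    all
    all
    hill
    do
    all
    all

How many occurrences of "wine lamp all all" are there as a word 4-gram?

2

Scanning the 30 overlapping 4-gram windows for "wine lamp all all":
  position 19–22: wine lamp all all
  position 25–28: wine lamp all all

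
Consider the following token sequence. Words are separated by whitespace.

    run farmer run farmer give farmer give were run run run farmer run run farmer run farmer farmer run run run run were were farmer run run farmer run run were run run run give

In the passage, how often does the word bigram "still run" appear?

Scanning the 34 overlapping bigram windows for "still run":
  (none found)

0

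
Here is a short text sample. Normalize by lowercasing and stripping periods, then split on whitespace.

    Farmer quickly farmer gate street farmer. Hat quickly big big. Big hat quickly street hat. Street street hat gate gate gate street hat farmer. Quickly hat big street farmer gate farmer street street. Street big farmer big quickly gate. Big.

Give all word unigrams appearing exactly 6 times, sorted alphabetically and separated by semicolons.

gate; hat

Unigram counts meeting the condition (exactly 6 times):
  gate: 6
  hat: 6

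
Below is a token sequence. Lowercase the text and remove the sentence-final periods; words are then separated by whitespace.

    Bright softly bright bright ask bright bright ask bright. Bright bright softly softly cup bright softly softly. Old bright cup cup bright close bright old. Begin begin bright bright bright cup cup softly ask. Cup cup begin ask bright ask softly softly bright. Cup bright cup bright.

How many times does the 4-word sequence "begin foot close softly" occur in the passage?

0

Scanning the 44 overlapping 4-gram windows for "begin foot close softly":
  (none found)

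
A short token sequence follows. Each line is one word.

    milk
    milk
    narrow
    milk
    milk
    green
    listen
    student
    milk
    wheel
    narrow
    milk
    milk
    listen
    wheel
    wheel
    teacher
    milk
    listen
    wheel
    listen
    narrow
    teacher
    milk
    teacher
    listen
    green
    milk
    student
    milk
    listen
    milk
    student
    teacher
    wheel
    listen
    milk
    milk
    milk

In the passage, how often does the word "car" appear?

0

Scanning the 39 tokens for "car":
  (none found)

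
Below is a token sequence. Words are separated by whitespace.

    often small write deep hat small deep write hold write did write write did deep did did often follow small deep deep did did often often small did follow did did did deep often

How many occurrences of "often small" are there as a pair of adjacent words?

2

Scanning the 33 overlapping bigram windows for "often small":
  position 1–2: often small
  position 26–27: often small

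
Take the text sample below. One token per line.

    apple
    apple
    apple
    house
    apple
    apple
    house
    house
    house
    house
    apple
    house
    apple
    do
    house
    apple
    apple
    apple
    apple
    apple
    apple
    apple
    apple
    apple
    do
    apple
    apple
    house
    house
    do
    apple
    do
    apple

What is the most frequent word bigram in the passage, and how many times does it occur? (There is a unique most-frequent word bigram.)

"apple apple", 12 times

Bigram frequencies (highest first):
  apple apple: 12
  apple house: 4
  house apple: 4
  house house: 4
  apple do: 3
  do apple: 3
  … (2 more, each ≤ 1)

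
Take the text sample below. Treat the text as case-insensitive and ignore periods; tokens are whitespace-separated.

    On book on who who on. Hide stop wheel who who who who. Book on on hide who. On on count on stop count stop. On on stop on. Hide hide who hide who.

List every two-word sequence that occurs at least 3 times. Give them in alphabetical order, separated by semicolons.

hide who; on hide; on on; who who

Bigram counts meeting the condition (at least 3 times):
  hide who: 3
  on hide: 3
  on on: 3
  who who: 4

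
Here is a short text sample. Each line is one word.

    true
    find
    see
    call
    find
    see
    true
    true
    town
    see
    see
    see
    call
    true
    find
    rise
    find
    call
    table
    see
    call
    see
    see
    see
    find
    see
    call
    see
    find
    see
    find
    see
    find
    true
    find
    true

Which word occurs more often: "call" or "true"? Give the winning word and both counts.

"call": 5 occurrences
"true": 6 occurrences

"true" (6 vs 5)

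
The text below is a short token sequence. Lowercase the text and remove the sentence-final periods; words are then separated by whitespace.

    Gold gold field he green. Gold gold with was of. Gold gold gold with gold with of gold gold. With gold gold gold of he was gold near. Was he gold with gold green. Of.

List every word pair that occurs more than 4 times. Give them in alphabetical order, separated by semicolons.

gold gold; gold with

Bigram counts meeting the condition (more than 4 times):
  gold gold: 7
  gold with: 5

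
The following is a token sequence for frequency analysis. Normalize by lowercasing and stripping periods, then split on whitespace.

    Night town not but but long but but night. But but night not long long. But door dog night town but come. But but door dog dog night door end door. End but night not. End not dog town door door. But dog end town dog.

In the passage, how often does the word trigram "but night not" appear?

2

Scanning the 44 overlapping trigram windows for "but night not":
  position 11–13: but night not
  position 33–35: but night not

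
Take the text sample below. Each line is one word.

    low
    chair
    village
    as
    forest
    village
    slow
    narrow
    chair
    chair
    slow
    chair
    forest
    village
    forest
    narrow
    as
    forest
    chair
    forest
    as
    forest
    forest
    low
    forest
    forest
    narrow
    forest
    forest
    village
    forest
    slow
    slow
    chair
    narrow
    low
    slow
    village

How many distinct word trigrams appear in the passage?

38 tokens → 36 trigram windows in total.
Repeated trigrams (each contributes count−1 duplicates):
  forest village forest: 2
1 duplicate windows → 36 − 1 = 35 distinct.

35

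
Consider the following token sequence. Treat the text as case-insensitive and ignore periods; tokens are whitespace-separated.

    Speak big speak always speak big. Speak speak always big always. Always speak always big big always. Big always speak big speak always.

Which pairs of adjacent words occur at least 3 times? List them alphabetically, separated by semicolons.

Bigram counts meeting the condition (at least 3 times):
  always big: 3
  always speak: 3
  big always: 3
  big speak: 3
  speak always: 4
  speak big: 3

always big; always speak; big always; big speak; speak always; speak big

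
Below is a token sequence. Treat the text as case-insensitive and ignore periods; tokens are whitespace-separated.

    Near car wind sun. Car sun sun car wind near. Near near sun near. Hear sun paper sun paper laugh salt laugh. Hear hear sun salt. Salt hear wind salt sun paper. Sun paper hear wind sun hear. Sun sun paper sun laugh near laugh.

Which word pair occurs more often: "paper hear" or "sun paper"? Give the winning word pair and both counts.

"paper hear": 1 occurrence
"sun paper": 5 occurrences

"sun paper" (5 vs 1)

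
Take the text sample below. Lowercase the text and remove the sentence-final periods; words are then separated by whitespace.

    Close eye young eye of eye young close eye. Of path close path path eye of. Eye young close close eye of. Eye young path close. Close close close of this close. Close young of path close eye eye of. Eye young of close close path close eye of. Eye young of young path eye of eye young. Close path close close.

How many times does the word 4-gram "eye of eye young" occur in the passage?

Scanning the 59 overlapping 4-gram windows for "eye of eye young":
  position 4–7: eye of eye young
  position 15–18: eye of eye young
  position 21–24: eye of eye young
  position 39–42: eye of eye young
  position 48–51: eye of eye young
  position 55–58: eye of eye young

6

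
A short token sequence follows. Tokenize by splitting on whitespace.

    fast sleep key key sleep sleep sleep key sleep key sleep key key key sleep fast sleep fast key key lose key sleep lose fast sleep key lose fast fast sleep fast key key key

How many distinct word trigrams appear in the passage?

24

35 tokens → 33 trigram windows in total.
Repeated trigrams (each contributes count−1 duplicates):
  fast key key: 2
  fast sleep fast: 2
  fast sleep key: 2
  key key key: 2
  key key sleep: 2
  key sleep key: 2
  sleep fast key: 2
  sleep key key: 2
  … (1 more repeated)
9 duplicate windows → 33 − 9 = 24 distinct.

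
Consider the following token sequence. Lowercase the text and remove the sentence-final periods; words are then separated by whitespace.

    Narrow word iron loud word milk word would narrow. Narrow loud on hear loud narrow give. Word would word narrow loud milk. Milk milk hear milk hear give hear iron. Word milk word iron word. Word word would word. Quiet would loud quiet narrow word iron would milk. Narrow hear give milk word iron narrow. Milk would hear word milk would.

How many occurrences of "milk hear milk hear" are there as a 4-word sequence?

1

Scanning the 58 overlapping 4-gram windows for "milk hear milk hear":
  position 24–27: milk hear milk hear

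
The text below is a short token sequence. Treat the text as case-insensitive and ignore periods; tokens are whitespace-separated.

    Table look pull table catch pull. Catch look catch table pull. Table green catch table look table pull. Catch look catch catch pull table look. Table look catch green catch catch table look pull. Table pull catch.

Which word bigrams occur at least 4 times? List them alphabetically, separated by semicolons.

Bigram counts meeting the condition (at least 4 times):
  pull table: 4
  table look: 5

pull table; table look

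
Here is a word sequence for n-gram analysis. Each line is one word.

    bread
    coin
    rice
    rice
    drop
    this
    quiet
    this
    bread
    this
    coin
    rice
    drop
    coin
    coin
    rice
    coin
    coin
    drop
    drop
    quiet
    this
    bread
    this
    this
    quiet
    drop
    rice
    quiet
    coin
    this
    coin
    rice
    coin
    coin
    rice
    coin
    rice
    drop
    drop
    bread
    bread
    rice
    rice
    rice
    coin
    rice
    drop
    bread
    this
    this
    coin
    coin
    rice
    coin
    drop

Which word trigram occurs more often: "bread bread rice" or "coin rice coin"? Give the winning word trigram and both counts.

"coin rice coin" (4 vs 1)

"bread bread rice": 1 occurrence
"coin rice coin": 4 occurrences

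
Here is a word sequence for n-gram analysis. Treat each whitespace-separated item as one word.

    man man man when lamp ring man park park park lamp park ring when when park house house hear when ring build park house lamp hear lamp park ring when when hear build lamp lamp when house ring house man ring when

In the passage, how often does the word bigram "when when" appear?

Scanning the 41 overlapping bigram windows for "when when":
  position 14–15: when when
  position 30–31: when when

2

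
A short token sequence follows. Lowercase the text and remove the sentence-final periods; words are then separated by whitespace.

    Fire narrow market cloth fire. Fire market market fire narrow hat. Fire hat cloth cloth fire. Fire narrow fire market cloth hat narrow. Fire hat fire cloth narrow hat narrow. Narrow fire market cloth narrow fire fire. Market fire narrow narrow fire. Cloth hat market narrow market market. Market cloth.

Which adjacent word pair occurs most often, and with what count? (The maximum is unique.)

"narrow fire", 5 times

Bigram frequencies (highest first):
  narrow fire: 5
  fire narrow: 4
  market cloth: 4
  fire market: 4
  fire fire: 3
  market market: 3
  … (15 more, each ≤ 2)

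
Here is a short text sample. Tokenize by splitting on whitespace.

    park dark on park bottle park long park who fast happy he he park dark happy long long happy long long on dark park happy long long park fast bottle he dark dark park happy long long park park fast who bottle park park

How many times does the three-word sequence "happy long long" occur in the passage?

4

Scanning the 42 overlapping trigram windows for "happy long long":
  position 16–18: happy long long
  position 19–21: happy long long
  position 25–27: happy long long
  position 35–37: happy long long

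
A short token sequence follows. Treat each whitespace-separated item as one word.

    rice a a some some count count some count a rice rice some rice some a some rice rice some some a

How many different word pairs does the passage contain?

13

22 tokens → 21 bigram windows in total.
Repeated bigrams (each contributes count−1 duplicates):
  rice some: 3
  a some: 2
  rice rice: 2
  some a: 2
  some count: 2
  some rice: 2
  some some: 2
8 duplicate windows → 21 − 8 = 13 distinct.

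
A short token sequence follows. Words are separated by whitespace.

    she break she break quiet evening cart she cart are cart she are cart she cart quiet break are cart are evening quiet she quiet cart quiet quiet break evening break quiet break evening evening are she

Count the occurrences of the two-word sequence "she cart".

2

Scanning the 36 overlapping bigram windows for "she cart":
  position 8–9: she cart
  position 15–16: she cart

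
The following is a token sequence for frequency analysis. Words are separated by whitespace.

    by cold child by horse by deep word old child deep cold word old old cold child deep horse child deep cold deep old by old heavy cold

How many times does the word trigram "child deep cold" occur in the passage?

Scanning the 26 overlapping trigram windows for "child deep cold":
  position 10–12: child deep cold
  position 20–22: child deep cold

2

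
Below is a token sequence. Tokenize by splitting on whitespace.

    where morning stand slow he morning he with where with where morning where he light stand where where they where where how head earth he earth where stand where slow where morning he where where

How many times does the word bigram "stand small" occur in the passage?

Scanning the 34 overlapping bigram windows for "stand small":
  (none found)

0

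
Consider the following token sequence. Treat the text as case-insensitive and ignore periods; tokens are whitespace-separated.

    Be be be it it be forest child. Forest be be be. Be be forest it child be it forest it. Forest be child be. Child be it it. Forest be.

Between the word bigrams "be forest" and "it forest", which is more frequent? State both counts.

"it forest" (3 vs 2)

"be forest": 2 occurrences
"it forest": 3 occurrences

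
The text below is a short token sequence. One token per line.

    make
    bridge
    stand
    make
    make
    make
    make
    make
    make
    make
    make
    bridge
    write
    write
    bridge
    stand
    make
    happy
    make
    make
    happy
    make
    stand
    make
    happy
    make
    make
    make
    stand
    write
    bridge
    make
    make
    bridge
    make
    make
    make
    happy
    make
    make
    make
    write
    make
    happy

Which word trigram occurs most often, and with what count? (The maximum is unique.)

Trigram frequencies (highest first):
  make make make: 9
  make happy make: 4
  happy make make: 3
  bridge stand make: 2
  make make bridge: 2
  stand make happy: 2
  … (18 more, each ≤ 2)

"make make make", 9 times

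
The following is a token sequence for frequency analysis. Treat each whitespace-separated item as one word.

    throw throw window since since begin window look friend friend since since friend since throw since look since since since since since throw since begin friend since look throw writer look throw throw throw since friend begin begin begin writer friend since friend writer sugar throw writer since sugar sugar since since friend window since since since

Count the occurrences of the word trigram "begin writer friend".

Scanning the 55 overlapping trigram windows for "begin writer friend":
  position 39–41: begin writer friend

1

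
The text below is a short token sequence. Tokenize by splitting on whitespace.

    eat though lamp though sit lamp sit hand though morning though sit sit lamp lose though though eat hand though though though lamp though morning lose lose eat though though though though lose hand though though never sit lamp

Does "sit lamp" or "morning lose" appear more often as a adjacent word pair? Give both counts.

"sit lamp": 3 occurrences
"morning lose": 1 occurrence

"sit lamp" (3 vs 1)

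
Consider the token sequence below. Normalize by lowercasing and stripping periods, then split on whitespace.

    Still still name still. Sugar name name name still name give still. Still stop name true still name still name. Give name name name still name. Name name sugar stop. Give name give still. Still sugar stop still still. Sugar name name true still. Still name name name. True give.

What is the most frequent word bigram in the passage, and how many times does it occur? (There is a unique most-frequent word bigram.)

Bigram frequencies (highest first):
  name name: 9
  still name: 6
  still still: 5
  name still: 4
  still sugar: 3
  name give: 3
  … (12 more, each ≤ 3)

"name name", 9 times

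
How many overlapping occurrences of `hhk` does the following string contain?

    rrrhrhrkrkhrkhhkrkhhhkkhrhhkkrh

Sliding a length-3 window over the 31 characters (29 positions):
  position 14–16: hhk
  position 20–22: hhk
  position 26–28: hhk

3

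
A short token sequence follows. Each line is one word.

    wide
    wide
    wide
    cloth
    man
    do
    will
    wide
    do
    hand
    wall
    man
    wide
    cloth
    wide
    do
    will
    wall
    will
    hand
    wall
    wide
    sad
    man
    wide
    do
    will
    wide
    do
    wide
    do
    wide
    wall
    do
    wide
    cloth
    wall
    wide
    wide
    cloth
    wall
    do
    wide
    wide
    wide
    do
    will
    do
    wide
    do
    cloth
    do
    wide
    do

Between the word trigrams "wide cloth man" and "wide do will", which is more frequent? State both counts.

"wide cloth man": 1 occurrence
"wide do will": 3 occurrences

"wide do will" (3 vs 1)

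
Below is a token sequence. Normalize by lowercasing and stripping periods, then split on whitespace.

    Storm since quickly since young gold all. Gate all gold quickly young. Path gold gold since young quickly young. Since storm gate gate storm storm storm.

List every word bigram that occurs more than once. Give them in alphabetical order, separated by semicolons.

quickly young; since young; storm storm

Bigram counts meeting the condition (more than once):
  quickly young: 2
  since young: 2
  storm storm: 2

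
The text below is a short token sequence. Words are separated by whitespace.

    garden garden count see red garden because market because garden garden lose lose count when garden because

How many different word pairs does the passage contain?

17 tokens → 16 bigram windows in total.
Repeated bigrams (each contributes count−1 duplicates):
  garden because: 2
  garden garden: 2
2 duplicate windows → 16 − 2 = 14 distinct.

14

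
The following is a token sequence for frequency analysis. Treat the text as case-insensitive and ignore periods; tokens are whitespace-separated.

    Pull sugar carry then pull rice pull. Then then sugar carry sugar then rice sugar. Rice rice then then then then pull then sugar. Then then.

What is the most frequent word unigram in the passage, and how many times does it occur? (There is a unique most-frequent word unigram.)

"then", 11 times

Unigram frequencies (highest first):
  then: 11
  sugar: 5
  pull: 4
  rice: 4
  carry: 2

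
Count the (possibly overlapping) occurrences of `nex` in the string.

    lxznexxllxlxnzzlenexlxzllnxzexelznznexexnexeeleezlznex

5

Sliding a length-3 window over the 54 characters (52 positions):
  position 4–6: nex
  position 18–20: nex
  position 36–38: nex
  position 41–43: nex
  position 52–54: nex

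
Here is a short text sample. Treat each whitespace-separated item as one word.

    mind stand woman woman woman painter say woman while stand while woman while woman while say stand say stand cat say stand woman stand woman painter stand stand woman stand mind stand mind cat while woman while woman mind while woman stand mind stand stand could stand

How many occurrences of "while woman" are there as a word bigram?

5

Scanning the 46 overlapping bigram windows for "while woman":
  position 11–12: while woman
  position 13–14: while woman
  position 35–36: while woman
  position 37–38: while woman
  position 40–41: while woman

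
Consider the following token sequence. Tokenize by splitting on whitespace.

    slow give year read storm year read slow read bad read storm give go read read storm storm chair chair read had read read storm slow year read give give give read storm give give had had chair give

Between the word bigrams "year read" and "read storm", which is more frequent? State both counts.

"read storm" (5 vs 3)

"year read": 3 occurrences
"read storm": 5 occurrences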